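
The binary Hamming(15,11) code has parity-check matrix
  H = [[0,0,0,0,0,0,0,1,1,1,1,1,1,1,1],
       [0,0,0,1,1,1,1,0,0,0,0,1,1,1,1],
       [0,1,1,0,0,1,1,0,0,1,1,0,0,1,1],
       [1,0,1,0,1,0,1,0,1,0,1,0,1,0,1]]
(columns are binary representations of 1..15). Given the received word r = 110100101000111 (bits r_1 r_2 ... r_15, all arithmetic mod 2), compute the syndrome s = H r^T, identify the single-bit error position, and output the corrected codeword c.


s = (0, 1, 0, 1)^T, error position = 5, corrected codeword c = 110110101000111

Compute s = H r^T mod 2 one row at a time:
  s_1 = 0 + 1 + 0 + 0 + 0 + 1 + 1 + 1 = 4 ≡ 0 (mod 2).
  s_2 = 1 + 0 + 0 + 1 + 0 + 1 + 1 + 1 = 5 ≡ 1 (mod 2).
  s_3 = 1 + 0 + 0 + 1 + 0 + 0 + 1 + 1 = 4 ≡ 0 (mod 2).
  s_4 = 1 + 0 + 0 + 1 + 1 + 0 + 1 + 1 = 5 ≡ 1 (mod 2).
s = (0, 1, 0, 1)^T — this equals column 5 of H (binary 0101), so error is at position 5.
Correct: flip bit 5 of r = 110100101000111 to get c = 110110101000111.


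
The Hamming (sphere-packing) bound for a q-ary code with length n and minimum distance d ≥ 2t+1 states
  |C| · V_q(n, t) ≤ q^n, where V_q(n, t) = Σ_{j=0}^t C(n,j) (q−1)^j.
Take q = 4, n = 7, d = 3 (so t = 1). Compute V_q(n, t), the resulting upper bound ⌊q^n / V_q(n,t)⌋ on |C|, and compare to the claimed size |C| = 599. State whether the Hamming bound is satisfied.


V_q(n, t) = 22, q^n = 16384, Hamming bound = 744, |C| = 599 ≤ bound (satisfied).

Step 1: Compute V_q(n, t) = Σ_{j=0}^1 C(n, j) (q−1)^j.
  j = 0: C(7,0)·(3)^0 = 1·1 = 1.
  j = 1: C(7,1)·(3)^1 = 7·3 = 21.
  V_q(n, t) = 1 + 21 = 22.
Step 2: q^n = 4^7 = 16384.
Step 3: Hamming bound ⌊q^n / V_q(n,t)⌋ = ⌊16384/22⌋ = 744.
Step 4: Compare |C| = 599 to 744: satisfied.
The claimed |C| lies below the Hamming bound.


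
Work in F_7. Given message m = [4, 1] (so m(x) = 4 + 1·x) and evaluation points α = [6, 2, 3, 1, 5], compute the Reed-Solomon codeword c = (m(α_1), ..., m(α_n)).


c = [3, 6, 0, 5, 2]

Message polynomial: m(x) = 4 + 1·x (mod 7).
For each evaluation point α_i, compute m(α_i) mod 7:
  α_1 = 6: Horner steps 1 → 3, so m(6) = 3.
  α_2 = 2: Horner steps 1 → 6, so m(2) = 6.
  α_3 = 3: Horner steps 1 → 0, so m(3) = 0.
  α_4 = 1: Horner steps 1 → 5, so m(1) = 5.
  α_5 = 5: Horner steps 1 → 2, so m(5) = 2.
Codeword c = [3, 6, 0, 5, 2] ∈ F_7^5.


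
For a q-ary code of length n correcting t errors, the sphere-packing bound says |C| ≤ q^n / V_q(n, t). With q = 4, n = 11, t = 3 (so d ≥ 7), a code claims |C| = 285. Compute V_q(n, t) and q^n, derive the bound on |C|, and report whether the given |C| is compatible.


V_q(n, t) = 4984, q^n = 4194304, Hamming bound = 841, |C| = 285 ≤ bound (satisfied).

Step 1: Compute V_q(n, t) = Σ_{j=0}^3 C(n, j) (q−1)^j.
  j = 0: C(11,0)·(3)^0 = 1·1 = 1.
  j = 1: C(11,1)·(3)^1 = 11·3 = 33.
  j = 2: C(11,2)·(3)^2 = 55·9 = 495.
  j = 3: C(11,3)·(3)^3 = 165·27 = 4455.
  V_q(n, t) = 1 + 33 + 495 + 4455 = 4984.
Step 2: q^n = 4^11 = 4194304.
Step 3: Hamming bound ⌊q^n / V_q(n,t)⌋ = ⌊4194304/4984⌋ = 841.
Step 4: Compare |C| = 285 to 841: satisfied.
The claimed |C| lies below the Hamming bound.


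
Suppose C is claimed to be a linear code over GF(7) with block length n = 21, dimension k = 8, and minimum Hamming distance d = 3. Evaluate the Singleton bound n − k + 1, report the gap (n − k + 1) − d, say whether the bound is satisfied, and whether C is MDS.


Singleton RHS = n − k + 1 = 14, slack = 11, bound satisfied, not MDS.

Singleton bound: d ≤ n − k + 1.
Here n = 21, k = 8, so n − k + 1 = 14.
Given d = 3, check d ≤ 14: YES.
Slack = (n − k + 1) − d = 11.
The code is NOT MDS (slack = 11 > 0).
Description: the claimed parameters are [21, 8, 3]_7; such a code would be non-MDS.


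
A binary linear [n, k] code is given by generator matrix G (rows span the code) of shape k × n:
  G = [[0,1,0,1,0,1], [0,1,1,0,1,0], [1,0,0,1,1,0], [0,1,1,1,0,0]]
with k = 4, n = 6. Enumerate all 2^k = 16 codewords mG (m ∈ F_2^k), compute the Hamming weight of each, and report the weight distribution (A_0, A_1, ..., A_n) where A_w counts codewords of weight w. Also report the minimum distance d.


Weight distribution: A_0 = 1, A_1 = 1, A_2 = 2, A_3 = 6, A_4 = 5, A_5 = 1. Minimum distance d = 1.

Enumerate all 2^4 = 16 messages m ∈ F_2^4.
For each, compute codeword c = mG in F_2^6, then tally its weight.
  m = 0000 → c = 000000, weight = 0.
  m = 1000 → c = 010101, weight = 3.
  m = 0100 → c = 011010, weight = 3.
  m = 1100 → c = 001111, weight = 4.
  m = 0010 → c = 100110, weight = 3.
  m = 1010 → c = 110011, weight = 4.
  m = 0110 → c = 111100, weight = 4.
  m = 1110 → c = 101001, weight = 3.
  m = 0001 → c = 011100, weight = 3.
  m = 1001 → c = 001001, weight = 2.
  m = 0101 → c = 000110, weight = 2.
  m = 1101 → c = 010011, weight = 3.
  m = 0011 → c = 111010, weight = 4.
  m = 1011 → c = 101111, weight = 5.
  m = 0111 → c = 100000, weight = 1.
  m = 1111 → c = 110101, weight = 4.
Tally weights:
  weight 0: 1 codewords.
  weight 1: 1 codewords.
  weight 2: 2 codewords.
  weight 3: 6 codewords.
  weight 4: 5 codewords.
  weight 5: 1 codewords.
Minimum distance d = smallest w > 0 with A_w > 0 = 1.
Sanity: Σ A_w = 16 = 2^4 = 16 ✓.


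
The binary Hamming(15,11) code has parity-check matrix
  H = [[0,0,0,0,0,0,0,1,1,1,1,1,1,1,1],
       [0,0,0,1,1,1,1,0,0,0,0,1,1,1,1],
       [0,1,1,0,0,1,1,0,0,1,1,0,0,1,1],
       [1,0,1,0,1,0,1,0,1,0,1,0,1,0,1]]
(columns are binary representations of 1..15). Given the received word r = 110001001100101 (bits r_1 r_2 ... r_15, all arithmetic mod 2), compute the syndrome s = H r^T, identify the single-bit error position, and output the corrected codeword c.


s = (0, 1, 0, 0)^T, error position = 4, corrected codeword c = 110101001100101

Compute s = H r^T mod 2 one row at a time:
  s_1 = 0 + 1 + 1 + 0 + 0 + 1 + 0 + 1 = 4 ≡ 0 (mod 2).
  s_2 = 0 + 0 + 1 + 0 + 0 + 1 + 0 + 1 = 3 ≡ 1 (mod 2).
  s_3 = 1 + 0 + 1 + 0 + 1 + 0 + 0 + 1 = 4 ≡ 0 (mod 2).
  s_4 = 1 + 0 + 0 + 0 + 1 + 0 + 1 + 1 = 4 ≡ 0 (mod 2).
s = (0, 1, 0, 0)^T — this equals column 4 of H (binary 0100), so error is at position 4.
Correct: flip bit 4 of r = 110001001100101 to get c = 110101001100101.


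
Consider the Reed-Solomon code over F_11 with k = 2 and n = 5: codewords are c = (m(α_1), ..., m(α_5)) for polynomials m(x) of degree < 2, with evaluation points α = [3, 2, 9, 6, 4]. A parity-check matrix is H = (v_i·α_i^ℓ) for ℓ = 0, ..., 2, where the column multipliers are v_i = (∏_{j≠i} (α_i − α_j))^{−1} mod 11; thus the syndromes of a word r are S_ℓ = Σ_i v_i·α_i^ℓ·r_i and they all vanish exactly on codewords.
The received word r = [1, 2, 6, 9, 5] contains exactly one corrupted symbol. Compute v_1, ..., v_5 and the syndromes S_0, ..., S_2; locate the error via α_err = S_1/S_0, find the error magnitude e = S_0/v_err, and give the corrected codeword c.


S = (3, 1, 4), error at position 5, error magnitude e = 5, c = [1, 2, 6, 9, 0].

Step 1: column multipliers v_i = (∏_{j≠i}(α_i − α_j))^{−1} mod 11.
  i = 1 (α = 3): (3−2)(3−9)(3−6)(3−4) = 1·(−6)·(−3)·(−1) = −18 ≡ 4, so v_1 = 4^{−1} = 3 (mod 11).
  i = 2 (α = 2): (2−3)(2−9)(2−6)(2−4) = (−1)·(−7)·(−4)·(−2) = 56 ≡ 1, so v_2 = 1^{−1} = 1 (mod 11).
  i = 3 (α = 9): (9−3)(9−2)(9−6)(9−4) = 6·7·3·5 = 630 ≡ 3, so v_3 = 3^{−1} = 4 (mod 11).
  i = 4 (α = 6): (6−3)(6−2)(6−9)(6−4) = 3·4·(−3)·2 = −72 ≡ 5, so v_4 = 5^{−1} = 9 (mod 11).
  i = 5 (α = 4): (4−3)(4−2)(4−9)(4−6) = 1·2·(−5)·(−2) = 20 ≡ 9, so v_5 = 9^{−1} = 5 (mod 11).
  v = [3, 1, 4, 9, 5].
Step 2: syndromes of r = [1, 2, 6, 9, 5] (all sums mod 11).
  S_0 = Σ v_i r_i = 3·1 + 1·2 + 4·6 + 9·9 + 5·5 = 135 ≡ 3.
  S_1 = Σ v_i α_i r_i = 3·3·1 + 1·2·2 + 4·9·6 + 9·6·9 + 5·4·5 = 815 ≡ 1.
  α_i^2 mod 11 = [9, 4, 4, 3, 5].
  S_2 = Σ v_i α_i^2 r_i = 3·9·1 + 1·4·2 + 4·4·6 + 9·3·9 + 5·5·5 = 499 ≡ 4.
  S = (3, 1, 4) ≠ 0, so r is not a codeword (an error is present).
Step 3: locate the error. For a single error e at position i, S_ℓ = v_i·e·α_i^ℓ, so α_err = S_1/S_0.
  S_0^{−1} = 3^{−1} = 4 (mod 11), so α_err = 1·4 = 4 ≡ 4 = α_5. Error position i = 5.
  Consistency check: S_2/S_1 = 4·1 = 4 ≡ 4 = α_err ✓ (single-error assumption holds).
Step 4: error magnitude e = S_0/v_5 = S_0·∏_{j≠5}(α_5 − α_j) = 3·9 = 27 ≡ 5 (mod 11).
Step 5: correct position 5: c_5 = r_5 − e = 5 − 5 ≡ 0 (mod 11). Hence c = [1, 2, 6, 9, 0].
  Check: interpolating c through the α_i gives m(x) = 4 + 10·x (degree < 2) with m(α_i) = c_i for every i, so c is indeed a codeword.


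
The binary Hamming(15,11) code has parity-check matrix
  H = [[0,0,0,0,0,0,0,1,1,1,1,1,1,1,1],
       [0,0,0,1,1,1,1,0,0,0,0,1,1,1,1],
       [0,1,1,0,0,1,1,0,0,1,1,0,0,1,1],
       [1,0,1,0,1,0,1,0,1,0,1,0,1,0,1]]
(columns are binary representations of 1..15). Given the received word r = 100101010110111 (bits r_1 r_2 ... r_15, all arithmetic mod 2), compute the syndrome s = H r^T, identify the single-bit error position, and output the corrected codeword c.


s = (0, 1, 1, 0)^T, error position = 6, corrected codeword c = 100100010110111

Compute s = H r^T mod 2 one row at a time:
  s_1 = 1 + 0 + 1 + 1 + 0 + 1 + 1 + 1 = 6 ≡ 0 (mod 2).
  s_2 = 1 + 0 + 1 + 0 + 0 + 1 + 1 + 1 = 5 ≡ 1 (mod 2).
  s_3 = 0 + 0 + 1 + 0 + 1 + 1 + 1 + 1 = 5 ≡ 1 (mod 2).
  s_4 = 1 + 0 + 0 + 0 + 0 + 1 + 1 + 1 = 4 ≡ 0 (mod 2).
s = (0, 1, 1, 0)^T — this equals column 6 of H (binary 0110), so error is at position 6.
Correct: flip bit 6 of r = 100101010110111 to get c = 100100010110111.


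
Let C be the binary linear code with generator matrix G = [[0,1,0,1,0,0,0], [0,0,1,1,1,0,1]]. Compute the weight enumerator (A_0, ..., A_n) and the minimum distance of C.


Weight distribution: A_0 = 1, A_2 = 1, A_4 = 2. Minimum distance d = 2.

Enumerate all 2^2 = 4 messages m ∈ F_2^2.
For each, compute codeword c = mG in F_2^7, then tally its weight.
  m = 00 → c = 0000000, weight = 0.
  m = 10 → c = 0101000, weight = 2.
  m = 01 → c = 0011101, weight = 4.
  m = 11 → c = 0110101, weight = 4.
Tally weights:
  weight 0: 1 codewords.
  weight 2: 1 codewords.
  weight 4: 2 codewords.
Minimum distance d = smallest w > 0 with A_w > 0 = 2.
Sanity: Σ A_w = 4 = 2^2 = 4 ✓.


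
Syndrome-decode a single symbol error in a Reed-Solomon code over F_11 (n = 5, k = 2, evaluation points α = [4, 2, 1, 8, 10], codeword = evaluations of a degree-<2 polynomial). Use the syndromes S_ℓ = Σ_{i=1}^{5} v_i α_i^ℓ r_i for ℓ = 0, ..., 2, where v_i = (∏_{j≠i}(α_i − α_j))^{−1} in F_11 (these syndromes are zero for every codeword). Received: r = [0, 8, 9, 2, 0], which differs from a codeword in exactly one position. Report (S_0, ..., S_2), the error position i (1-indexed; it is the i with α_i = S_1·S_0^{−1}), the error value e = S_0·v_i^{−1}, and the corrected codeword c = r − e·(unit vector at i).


S = (5, 9, 3), error at position 1, error magnitude e = 5, c = [6, 8, 9, 2, 0].

Step 1: column multipliers v_i = (∏_{j≠i}(α_i − α_j))^{−1} mod 11.
  i = 1 (α = 4): (4−2)(4−1)(4−8)(4−10) = 2·3·(−4)·(−6) = 144 ≡ 1, so v_1 = 1^{−1} = 1 (mod 11).
  i = 2 (α = 2): (2−4)(2−1)(2−8)(2−10) = (−2)·1·(−6)·(−8) = −96 ≡ 3, so v_2 = 3^{−1} = 4 (mod 11).
  i = 3 (α = 1): (1−4)(1−2)(1−8)(1−10) = (−3)·(−1)·(−7)·(−9) = 189 ≡ 2, so v_3 = 2^{−1} = 6 (mod 11).
  i = 4 (α = 8): (8−4)(8−2)(8−1)(8−10) = 4·6·7·(−2) = −336 ≡ 5, so v_4 = 5^{−1} = 9 (mod 11).
  i = 5 (α = 10): (10−4)(10−2)(10−1)(10−8) = 6·8·9·2 = 864 ≡ 6, so v_5 = 6^{−1} = 2 (mod 11).
  v = [1, 4, 6, 9, 2].
Step 2: syndromes of r = [0, 8, 9, 2, 0] (all sums mod 11).
  S_0 = Σ v_i r_i = 1·0 + 4·8 + 6·9 + 9·2 + 2·0 = 104 ≡ 5.
  S_1 = Σ v_i α_i r_i = 1·4·0 + 4·2·8 + 6·1·9 + 9·8·2 + 2·10·0 = 262 ≡ 9.
  α_i^2 mod 11 = [5, 4, 1, 9, 1].
  S_2 = Σ v_i α_i^2 r_i = 1·5·0 + 4·4·8 + 6·1·9 + 9·9·2 + 2·1·0 = 344 ≡ 3.
  S = (5, 9, 3) ≠ 0, so r is not a codeword (an error is present).
Step 3: locate the error. For a single error e at position i, S_ℓ = v_i·e·α_i^ℓ, so α_err = S_1/S_0.
  S_0^{−1} = 5^{−1} = 9 (mod 11), so α_err = 9·9 = 81 ≡ 4 = α_1. Error position i = 1.
  Consistency check: S_2/S_1 = 3·5 = 15 ≡ 4 = α_err ✓ (single-error assumption holds).
Step 4: error magnitude e = S_0/v_1 = S_0·∏_{j≠1}(α_1 − α_j) = 5·1 = 5 ≡ 5 (mod 11).
Step 5: correct position 1: c_1 = r_1 − e = 0 − 5 ≡ 6 (mod 11). Hence c = [6, 8, 9, 2, 0].
  Check: interpolating c through the α_i gives m(x) = 10 + 10·x (degree < 2) with m(α_i) = c_i for every i, so c is indeed a codeword.


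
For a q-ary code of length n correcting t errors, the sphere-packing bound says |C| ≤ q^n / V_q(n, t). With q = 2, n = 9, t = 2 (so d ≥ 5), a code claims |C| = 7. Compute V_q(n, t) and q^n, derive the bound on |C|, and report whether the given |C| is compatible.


V_q(n, t) = 46, q^n = 512, Hamming bound = 11, |C| = 7 ≤ bound (satisfied).

Step 1: Compute V_q(n, t) = Σ_{j=0}^2 C(n, j) (q−1)^j.
  j = 0: C(9,0)·(1)^0 = 1·1 = 1.
  j = 1: C(9,1)·(1)^1 = 9·1 = 9.
  j = 2: C(9,2)·(1)^2 = 36·1 = 36.
  V_q(n, t) = 1 + 9 + 36 = 46.
Step 2: q^n = 2^9 = 512.
Step 3: Hamming bound ⌊q^n / V_q(n,t)⌋ = ⌊512/46⌋ = 11.
Step 4: Compare |C| = 7 to 11: satisfied.
The claimed |C| lies below the Hamming bound.


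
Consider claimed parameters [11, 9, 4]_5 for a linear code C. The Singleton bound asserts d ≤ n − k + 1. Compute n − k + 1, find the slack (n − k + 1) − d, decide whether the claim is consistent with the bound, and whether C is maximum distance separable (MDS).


Singleton RHS = n − k + 1 = 3, slack = -1, bound violated (no such code; not MDS).

Singleton bound: d ≤ n − k + 1.
Here n = 11, k = 9, so n − k + 1 = 3.
Given d = 4, check d ≤ 3: NO.
Slack = (n − k + 1) − d = -1.
The slack is negative: d = 4 exceeds n − k + 1 = 3 by 1, so the Singleton bound is violated and no linear [11, 9, 4]_5 code can exist. In particular it is not MDS (MDS requires d = n − k + 1 exactly).
Description: the claimed parameters are [11, 9, 4]_5; such a code would be impossible (violates the Singleton bound).


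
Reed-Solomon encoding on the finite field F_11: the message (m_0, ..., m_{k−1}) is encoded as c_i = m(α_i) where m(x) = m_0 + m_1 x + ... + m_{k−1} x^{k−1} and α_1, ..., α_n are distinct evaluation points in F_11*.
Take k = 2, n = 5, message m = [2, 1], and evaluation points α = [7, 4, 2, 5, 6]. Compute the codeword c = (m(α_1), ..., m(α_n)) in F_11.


c = [9, 6, 4, 7, 8]

Message polynomial: m(x) = 2 + 1·x (mod 11).
For each evaluation point α_i, compute m(α_i) mod 11:
  α_1 = 7: Horner steps 1 → 9, so m(7) = 9.
  α_2 = 4: Horner steps 1 → 6, so m(4) = 6.
  α_3 = 2: Horner steps 1 → 4, so m(2) = 4.
  α_4 = 5: Horner steps 1 → 7, so m(5) = 7.
  α_5 = 6: Horner steps 1 → 8, so m(6) = 8.
Codeword c = [9, 6, 4, 7, 8] ∈ F_11^5.


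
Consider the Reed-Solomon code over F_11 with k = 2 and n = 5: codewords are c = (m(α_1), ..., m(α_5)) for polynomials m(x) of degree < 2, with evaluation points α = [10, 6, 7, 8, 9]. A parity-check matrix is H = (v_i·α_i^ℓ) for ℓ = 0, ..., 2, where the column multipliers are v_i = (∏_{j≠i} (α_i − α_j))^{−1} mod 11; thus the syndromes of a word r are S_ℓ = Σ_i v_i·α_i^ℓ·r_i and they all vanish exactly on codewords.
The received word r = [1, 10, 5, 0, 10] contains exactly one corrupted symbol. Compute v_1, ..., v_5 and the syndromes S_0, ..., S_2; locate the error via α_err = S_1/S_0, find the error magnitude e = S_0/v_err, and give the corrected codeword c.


S = (3, 5, 1), error at position 5, error magnitude e = 4, c = [1, 10, 5, 0, 6].

Step 1: column multipliers v_i = (∏_{j≠i}(α_i − α_j))^{−1} mod 11.
  i = 1 (α = 10): (10−6)(10−7)(10−8)(10−9) = 4·3·2·1 = 24 ≡ 2, so v_1 = 2^{−1} = 6 (mod 11).
  i = 2 (α = 6): (6−10)(6−7)(6−8)(6−9) = (−4)·(−1)·(−2)·(−3) = 24 ≡ 2, so v_2 = 2^{−1} = 6 (mod 11).
  i = 3 (α = 7): (7−10)(7−6)(7−8)(7−9) = (−3)·1·(−1)·(−2) = −6 ≡ 5, so v_3 = 5^{−1} = 9 (mod 11).
  i = 4 (α = 8): (8−10)(8−6)(8−7)(8−9) = (−2)·2·1·(−1) = 4 ≡ 4, so v_4 = 4^{−1} = 3 (mod 11).
  i = 5 (α = 9): (9−10)(9−6)(9−7)(9−8) = (−1)·3·2·1 = −6 ≡ 5, so v_5 = 5^{−1} = 9 (mod 11).
  v = [6, 6, 9, 3, 9].
Step 2: syndromes of r = [1, 10, 5, 0, 10] (all sums mod 11).
  S_0 = Σ v_i r_i = 6·1 + 6·10 + 9·5 + 3·0 + 9·10 = 201 ≡ 3.
  S_1 = Σ v_i α_i r_i = 6·10·1 + 6·6·10 + 9·7·5 + 3·8·0 + 9·9·10 = 1545 ≡ 5.
  α_i^2 mod 11 = [1, 3, 5, 9, 4].
  S_2 = Σ v_i α_i^2 r_i = 6·1·1 + 6·3·10 + 9·5·5 + 3·9·0 + 9·4·10 = 771 ≡ 1.
  S = (3, 5, 1) ≠ 0, so r is not a codeword (an error is present).
Step 3: locate the error. For a single error e at position i, S_ℓ = v_i·e·α_i^ℓ, so α_err = S_1/S_0.
  S_0^{−1} = 3^{−1} = 4 (mod 11), so α_err = 5·4 = 20 ≡ 9 = α_5. Error position i = 5.
  Consistency check: S_2/S_1 = 1·9 = 9 ≡ 9 = α_err ✓ (single-error assumption holds).
Step 4: error magnitude e = S_0/v_5 = S_0·∏_{j≠5}(α_5 − α_j) = 3·5 = 15 ≡ 4 (mod 11).
Step 5: correct position 5: c_5 = r_5 − e = 10 − 4 ≡ 6 (mod 11). Hence c = [1, 10, 5, 0, 6].
  Check: interpolating c through the α_i gives m(x) = 7 + 6·x (degree < 2) with m(α_i) = c_i for every i, so c is indeed a codeword.


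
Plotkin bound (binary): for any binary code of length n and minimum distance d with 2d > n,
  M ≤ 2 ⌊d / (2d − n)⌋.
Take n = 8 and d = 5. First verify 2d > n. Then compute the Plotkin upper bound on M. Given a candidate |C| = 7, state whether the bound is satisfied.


Plotkin bound M ≤ 4; given |C| = 7 > bound (violated).

Check applicability: 2d = 10, n = 8.
2d − n = 2 > 0, so Plotkin applies.
Compute d/(2d−n) = 5/2 ≈ 2.5000.
⌊d/(2d−n)⌋ = 2.
Plotkin bound: M ≤ 2·2 = 4.
Given |C| = 7, check: VIOLATED.
This |C| is above the Plotkin bound, so no binary code with n = 8, d = 5 and 7 codewords exists.


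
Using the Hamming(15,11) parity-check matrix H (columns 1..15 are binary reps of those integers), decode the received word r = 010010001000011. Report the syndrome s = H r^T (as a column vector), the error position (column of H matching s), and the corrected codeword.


s = (1, 1, 1, 1)^T, error position = 15, corrected codeword c = 010010001000010

Compute s = H r^T mod 2 one row at a time:
  s_1 = 0 + 1 + 0 + 0 + 0 + 0 + 1 + 1 = 3 ≡ 1 (mod 2).
  s_2 = 0 + 1 + 0 + 0 + 0 + 0 + 1 + 1 = 3 ≡ 1 (mod 2).
  s_3 = 1 + 0 + 0 + 0 + 0 + 0 + 1 + 1 = 3 ≡ 1 (mod 2).
  s_4 = 0 + 0 + 1 + 0 + 1 + 0 + 0 + 1 = 3 ≡ 1 (mod 2).
s = (1, 1, 1, 1)^T — this equals column 15 of H (binary 1111), so error is at position 15.
Correct: flip bit 15 of r = 010010001000011 to get c = 010010001000010.


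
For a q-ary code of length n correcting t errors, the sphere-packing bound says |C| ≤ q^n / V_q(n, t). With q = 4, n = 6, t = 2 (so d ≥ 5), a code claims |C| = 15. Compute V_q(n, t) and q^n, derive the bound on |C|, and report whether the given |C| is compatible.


V_q(n, t) = 154, q^n = 4096, Hamming bound = 26, |C| = 15 ≤ bound (satisfied).

Step 1: Compute V_q(n, t) = Σ_{j=0}^2 C(n, j) (q−1)^j.
  j = 0: C(6,0)·(3)^0 = 1·1 = 1.
  j = 1: C(6,1)·(3)^1 = 6·3 = 18.
  j = 2: C(6,2)·(3)^2 = 15·9 = 135.
  V_q(n, t) = 1 + 18 + 135 = 154.
Step 2: q^n = 4^6 = 4096.
Step 3: Hamming bound ⌊q^n / V_q(n,t)⌋ = ⌊4096/154⌋ = 26.
Step 4: Compare |C| = 15 to 26: satisfied.
The claimed |C| lies below the Hamming bound.


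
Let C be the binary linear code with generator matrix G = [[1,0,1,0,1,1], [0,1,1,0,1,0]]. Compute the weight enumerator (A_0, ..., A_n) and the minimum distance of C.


Weight distribution: A_0 = 1, A_3 = 2, A_4 = 1. Minimum distance d = 3.

Enumerate all 2^2 = 4 messages m ∈ F_2^2.
For each, compute codeword c = mG in F_2^6, then tally its weight.
  m = 00 → c = 000000, weight = 0.
  m = 10 → c = 101011, weight = 4.
  m = 01 → c = 011010, weight = 3.
  m = 11 → c = 110001, weight = 3.
Tally weights:
  weight 0: 1 codewords.
  weight 3: 2 codewords.
  weight 4: 1 codewords.
Minimum distance d = smallest w > 0 with A_w > 0 = 3.
Sanity: Σ A_w = 4 = 2^2 = 4 ✓.


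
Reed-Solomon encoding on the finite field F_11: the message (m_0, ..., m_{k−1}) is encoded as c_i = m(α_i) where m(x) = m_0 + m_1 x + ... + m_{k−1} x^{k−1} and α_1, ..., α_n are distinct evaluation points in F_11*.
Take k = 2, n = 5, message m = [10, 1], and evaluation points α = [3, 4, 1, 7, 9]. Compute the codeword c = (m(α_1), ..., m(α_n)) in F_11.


c = [2, 3, 0, 6, 8]

Message polynomial: m(x) = 10 + 1·x (mod 11).
For each evaluation point α_i, compute m(α_i) mod 11:
  α_1 = 3: Horner steps 1 → 2, so m(3) = 2.
  α_2 = 4: Horner steps 1 → 3, so m(4) = 3.
  α_3 = 1: Horner steps 1 → 0, so m(1) = 0.
  α_4 = 7: Horner steps 1 → 6, so m(7) = 6.
  α_5 = 9: Horner steps 1 → 8, so m(9) = 8.
Codeword c = [2, 3, 0, 6, 8] ∈ F_11^5.


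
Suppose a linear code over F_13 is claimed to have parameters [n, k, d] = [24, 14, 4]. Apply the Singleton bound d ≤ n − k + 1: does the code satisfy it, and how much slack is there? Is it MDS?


Singleton RHS = n − k + 1 = 11, slack = 7, bound satisfied, not MDS.

Singleton bound: d ≤ n − k + 1.
Here n = 24, k = 14, so n − k + 1 = 11.
Given d = 4, check d ≤ 11: YES.
Slack = (n − k + 1) − d = 7.
The code is NOT MDS (slack = 7 > 0).
Description: the claimed parameters are [24, 14, 4]_13; such a code would be non-MDS.


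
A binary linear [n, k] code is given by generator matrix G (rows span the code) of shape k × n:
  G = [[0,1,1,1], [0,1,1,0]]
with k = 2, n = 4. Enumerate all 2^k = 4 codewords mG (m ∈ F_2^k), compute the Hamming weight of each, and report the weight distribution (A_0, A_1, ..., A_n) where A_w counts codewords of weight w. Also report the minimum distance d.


Weight distribution: A_0 = 1, A_1 = 1, A_2 = 1, A_3 = 1. Minimum distance d = 1.

Enumerate all 2^2 = 4 messages m ∈ F_2^2.
For each, compute codeword c = mG in F_2^4, then tally its weight.
  m = 00 → c = 0000, weight = 0.
  m = 10 → c = 0111, weight = 3.
  m = 01 → c = 0110, weight = 2.
  m = 11 → c = 0001, weight = 1.
Tally weights:
  weight 0: 1 codewords.
  weight 1: 1 codewords.
  weight 2: 1 codewords.
  weight 3: 1 codewords.
Minimum distance d = smallest w > 0 with A_w > 0 = 1.
Sanity: Σ A_w = 4 = 2^2 = 4 ✓.


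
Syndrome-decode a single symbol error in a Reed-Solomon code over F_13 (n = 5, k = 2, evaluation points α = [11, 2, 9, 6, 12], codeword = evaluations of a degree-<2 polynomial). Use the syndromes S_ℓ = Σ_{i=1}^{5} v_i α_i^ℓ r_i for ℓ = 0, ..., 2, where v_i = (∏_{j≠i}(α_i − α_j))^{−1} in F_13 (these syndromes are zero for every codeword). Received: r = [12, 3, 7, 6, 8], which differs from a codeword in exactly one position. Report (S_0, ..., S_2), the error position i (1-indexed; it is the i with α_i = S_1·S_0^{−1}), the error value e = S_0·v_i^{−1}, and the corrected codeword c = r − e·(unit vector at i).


S = (3, 6, 12), error at position 2, error magnitude e = 7, c = [12, 9, 7, 6, 8].

Step 1: column multipliers v_i = (∏_{j≠i}(α_i − α_j))^{−1} mod 13.
  i = 1 (α = 11): (11−2)(11−9)(11−6)(11−12) = 9·2·5·(−1) = −90 ≡ 1, so v_1 = 1^{−1} = 1 (mod 13).
  i = 2 (α = 2): (2−11)(2−9)(2−6)(2−12) = (−9)·(−7)·(−4)·(−10) = 2520 ≡ 11, so v_2 = 11^{−1} = 6 (mod 13).
  i = 3 (α = 9): (9−11)(9−2)(9−6)(9−12) = (−2)·7·3·(−3) = 126 ≡ 9, so v_3 = 9^{−1} = 3 (mod 13).
  i = 4 (α = 6): (6−11)(6−2)(6−9)(6−12) = (−5)·4·(−3)·(−6) = −360 ≡ 4, so v_4 = 4^{−1} = 10 (mod 13).
  i = 5 (α = 12): (12−11)(12−2)(12−9)(12−6) = 1·10·3·6 = 180 ≡ 11, so v_5 = 11^{−1} = 6 (mod 13).
  v = [1, 6, 3, 10, 6].
Step 2: syndromes of r = [12, 3, 7, 6, 8] (all sums mod 13).
  S_0 = Σ v_i r_i = 1·12 + 6·3 + 3·7 + 10·6 + 6·8 = 159 ≡ 3.
  S_1 = Σ v_i α_i r_i = 1·11·12 + 6·2·3 + 3·9·7 + 10·6·6 + 6·12·8 = 1293 ≡ 6.
  α_i^2 mod 13 = [4, 4, 3, 10, 1].
  S_2 = Σ v_i α_i^2 r_i = 1·4·12 + 6·4·3 + 3·3·7 + 10·10·6 + 6·1·8 = 831 ≡ 12.
  S = (3, 6, 12) ≠ 0, so r is not a codeword (an error is present).
Step 3: locate the error. For a single error e at position i, S_ℓ = v_i·e·α_i^ℓ, so α_err = S_1/S_0.
  S_0^{−1} = 3^{−1} = 9 (mod 13), so α_err = 6·9 = 54 ≡ 2 = α_2. Error position i = 2.
  Consistency check: S_2/S_1 = 12·11 = 132 ≡ 2 = α_err ✓ (single-error assumption holds).
Step 4: error magnitude e = S_0/v_2 = S_0·∏_{j≠2}(α_2 − α_j) = 3·11 = 33 ≡ 7 (mod 13).
Step 5: correct position 2: c_2 = r_2 − e = 3 − 7 ≡ 9 (mod 13). Hence c = [12, 9, 7, 6, 8].
  Check: interpolating c through the α_i gives m(x) = 4 + 9·x (degree < 2) with m(α_i) = c_i for every i, so c is indeed a codeword.


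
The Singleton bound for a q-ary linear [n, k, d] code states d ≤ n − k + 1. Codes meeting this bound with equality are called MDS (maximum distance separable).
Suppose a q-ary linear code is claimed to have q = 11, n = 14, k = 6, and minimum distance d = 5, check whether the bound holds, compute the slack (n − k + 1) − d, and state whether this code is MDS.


Singleton RHS = n − k + 1 = 9, slack = 4, bound satisfied, not MDS.

Singleton bound: d ≤ n − k + 1.
Here n = 14, k = 6, so n − k + 1 = 9.
Given d = 5, check d ≤ 9: YES.
Slack = (n − k + 1) − d = 4.
The code is NOT MDS (slack = 4 > 0).
Description: the claimed parameters are [14, 6, 5]_11; such a code would be non-MDS.


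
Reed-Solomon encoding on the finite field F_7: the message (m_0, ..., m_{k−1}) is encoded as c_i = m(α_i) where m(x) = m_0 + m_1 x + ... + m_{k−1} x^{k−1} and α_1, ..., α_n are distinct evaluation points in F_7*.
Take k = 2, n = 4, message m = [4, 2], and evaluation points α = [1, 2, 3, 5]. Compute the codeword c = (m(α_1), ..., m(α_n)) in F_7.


c = [6, 1, 3, 0]

Message polynomial: m(x) = 4 + 2·x (mod 7).
For each evaluation point α_i, compute m(α_i) mod 7:
  α_1 = 1: Horner steps 2 → 6, so m(1) = 6.
  α_2 = 2: Horner steps 2 → 1, so m(2) = 1.
  α_3 = 3: Horner steps 2 → 3, so m(3) = 3.
  α_4 = 5: Horner steps 2 → 0, so m(5) = 0.
Codeword c = [6, 1, 3, 0] ∈ F_7^4.


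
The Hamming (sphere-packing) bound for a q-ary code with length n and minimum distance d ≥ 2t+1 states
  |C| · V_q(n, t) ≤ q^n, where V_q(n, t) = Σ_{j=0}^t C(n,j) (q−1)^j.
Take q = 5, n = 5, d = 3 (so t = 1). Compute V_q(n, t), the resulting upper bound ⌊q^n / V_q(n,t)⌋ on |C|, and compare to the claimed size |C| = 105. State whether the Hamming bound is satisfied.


V_q(n, t) = 21, q^n = 3125, Hamming bound = 148, |C| = 105 ≤ bound (satisfied).

Step 1: Compute V_q(n, t) = Σ_{j=0}^1 C(n, j) (q−1)^j.
  j = 0: C(5,0)·(4)^0 = 1·1 = 1.
  j = 1: C(5,1)·(4)^1 = 5·4 = 20.
  V_q(n, t) = 1 + 20 = 21.
Step 2: q^n = 5^5 = 3125.
Step 3: Hamming bound ⌊q^n / V_q(n,t)⌋ = ⌊3125/21⌋ = 148.
Step 4: Compare |C| = 105 to 148: satisfied.
The claimed |C| lies below the Hamming bound.


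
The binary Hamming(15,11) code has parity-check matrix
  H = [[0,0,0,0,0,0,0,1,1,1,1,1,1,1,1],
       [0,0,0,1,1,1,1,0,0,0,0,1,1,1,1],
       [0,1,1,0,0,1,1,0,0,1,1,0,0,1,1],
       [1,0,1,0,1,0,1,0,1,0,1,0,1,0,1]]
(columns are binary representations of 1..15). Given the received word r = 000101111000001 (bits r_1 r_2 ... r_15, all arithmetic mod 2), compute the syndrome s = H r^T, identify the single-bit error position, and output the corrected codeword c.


s = (1, 0, 1, 1)^T, error position = 11, corrected codeword c = 000101111010001

Compute s = H r^T mod 2 one row at a time:
  s_1 = 1 + 1 + 0 + 0 + 0 + 0 + 0 + 1 = 3 ≡ 1 (mod 2).
  s_2 = 1 + 0 + 1 + 1 + 0 + 0 + 0 + 1 = 4 ≡ 0 (mod 2).
  s_3 = 0 + 0 + 1 + 1 + 0 + 0 + 0 + 1 = 3 ≡ 1 (mod 2).
  s_4 = 0 + 0 + 0 + 1 + 1 + 0 + 0 + 1 = 3 ≡ 1 (mod 2).
s = (1, 0, 1, 1)^T — this equals column 11 of H (binary 1011), so error is at position 11.
Correct: flip bit 11 of r = 000101111000001 to get c = 000101111010001.


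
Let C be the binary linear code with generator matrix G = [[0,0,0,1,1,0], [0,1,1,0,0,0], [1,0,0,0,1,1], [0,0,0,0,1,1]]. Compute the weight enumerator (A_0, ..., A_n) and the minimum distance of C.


Weight distribution: A_0 = 1, A_1 = 1, A_2 = 4, A_3 = 4, A_4 = 3, A_5 = 3. Minimum distance d = 1.

Enumerate all 2^4 = 16 messages m ∈ F_2^4.
For each, compute codeword c = mG in F_2^6, then tally its weight.
  m = 0000 → c = 000000, weight = 0.
  m = 1000 → c = 000110, weight = 2.
  m = 0100 → c = 011000, weight = 2.
  m = 1100 → c = 011110, weight = 4.
  m = 0010 → c = 100011, weight = 3.
  m = 1010 → c = 100101, weight = 3.
  m = 0110 → c = 111011, weight = 5.
  m = 1110 → c = 111101, weight = 5.
  m = 0001 → c = 000011, weight = 2.
  m = 1001 → c = 000101, weight = 2.
  m = 0101 → c = 011011, weight = 4.
  m = 1101 → c = 011101, weight = 4.
  m = 0011 → c = 100000, weight = 1.
  m = 1011 → c = 100110, weight = 3.
  m = 0111 → c = 111000, weight = 3.
  m = 1111 → c = 111110, weight = 5.
Tally weights:
  weight 0: 1 codewords.
  weight 1: 1 codewords.
  weight 2: 4 codewords.
  weight 3: 4 codewords.
  weight 4: 3 codewords.
  weight 5: 3 codewords.
Minimum distance d = smallest w > 0 with A_w > 0 = 1.
Sanity: Σ A_w = 16 = 2^4 = 16 ✓.


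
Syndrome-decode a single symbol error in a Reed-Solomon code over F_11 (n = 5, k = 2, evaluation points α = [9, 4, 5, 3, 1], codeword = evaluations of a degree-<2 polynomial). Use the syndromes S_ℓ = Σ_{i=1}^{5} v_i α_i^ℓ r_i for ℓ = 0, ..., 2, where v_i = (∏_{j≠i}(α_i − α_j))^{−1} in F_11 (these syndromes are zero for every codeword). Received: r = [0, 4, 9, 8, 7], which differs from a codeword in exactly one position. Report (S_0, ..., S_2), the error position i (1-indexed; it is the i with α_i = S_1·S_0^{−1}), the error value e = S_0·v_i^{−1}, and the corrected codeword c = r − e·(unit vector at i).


S = (3, 1, 4), error at position 2, error magnitude e = 1, c = [0, 3, 9, 8, 7].

Step 1: column multipliers v_i = (∏_{j≠i}(α_i − α_j))^{−1} mod 11.
  i = 1 (α = 9): (9−4)(9−5)(9−3)(9−1) = 5·4·6·8 = 960 ≡ 3, so v_1 = 3^{−1} = 4 (mod 11).
  i = 2 (α = 4): (4−9)(4−5)(4−3)(4−1) = (−5)·(−1)·1·3 = 15 ≡ 4, so v_2 = 4^{−1} = 3 (mod 11).
  i = 3 (α = 5): (5−9)(5−4)(5−3)(5−1) = (−4)·1·2·4 = −32 ≡ 1, so v_3 = 1^{−1} = 1 (mod 11).
  i = 4 (α = 3): (3−9)(3−4)(3−5)(3−1) = (−6)·(−1)·(−2)·2 = −24 ≡ 9, so v_4 = 9^{−1} = 5 (mod 11).
  i = 5 (α = 1): (1−9)(1−4)(1−5)(1−3) = (−8)·(−3)·(−4)·(−2) = 192 ≡ 5, so v_5 = 5^{−1} = 9 (mod 11).
  v = [4, 3, 1, 5, 9].
Step 2: syndromes of r = [0, 4, 9, 8, 7] (all sums mod 11).
  S_0 = Σ v_i r_i = 4·0 + 3·4 + 1·9 + 5·8 + 9·7 = 124 ≡ 3.
  S_1 = Σ v_i α_i r_i = 4·9·0 + 3·4·4 + 1·5·9 + 5·3·8 + 9·1·7 = 276 ≡ 1.
  α_i^2 mod 11 = [4, 5, 3, 9, 1].
  S_2 = Σ v_i α_i^2 r_i = 4·4·0 + 3·5·4 + 1·3·9 + 5·9·8 + 9·1·7 = 510 ≡ 4.
  S = (3, 1, 4) ≠ 0, so r is not a codeword (an error is present).
Step 3: locate the error. For a single error e at position i, S_ℓ = v_i·e·α_i^ℓ, so α_err = S_1/S_0.
  S_0^{−1} = 3^{−1} = 4 (mod 11), so α_err = 1·4 = 4 ≡ 4 = α_2. Error position i = 2.
  Consistency check: S_2/S_1 = 4·1 = 4 ≡ 4 = α_err ✓ (single-error assumption holds).
Step 4: error magnitude e = S_0/v_2 = S_0·∏_{j≠2}(α_2 − α_j) = 3·4 = 12 ≡ 1 (mod 11).
Step 5: correct position 2: c_2 = r_2 − e = 4 − 1 ≡ 3 (mod 11). Hence c = [0, 3, 9, 8, 7].
  Check: interpolating c through the α_i gives m(x) = 1 + 6·x (degree < 2) with m(α_i) = c_i for every i, so c is indeed a codeword.


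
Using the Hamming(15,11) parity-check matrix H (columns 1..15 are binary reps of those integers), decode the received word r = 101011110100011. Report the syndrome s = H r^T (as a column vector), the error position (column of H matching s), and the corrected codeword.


s = (0, 1, 0, 1)^T, error position = 5, corrected codeword c = 101001110100011

Compute s = H r^T mod 2 one row at a time:
  s_1 = 1 + 0 + 1 + 0 + 0 + 0 + 1 + 1 = 4 ≡ 0 (mod 2).
  s_2 = 0 + 1 + 1 + 1 + 0 + 0 + 1 + 1 = 5 ≡ 1 (mod 2).
  s_3 = 0 + 1 + 1 + 1 + 1 + 0 + 1 + 1 = 6 ≡ 0 (mod 2).
  s_4 = 1 + 1 + 1 + 1 + 0 + 0 + 0 + 1 = 5 ≡ 1 (mod 2).
s = (0, 1, 0, 1)^T — this equals column 5 of H (binary 0101), so error is at position 5.
Correct: flip bit 5 of r = 101011110100011 to get c = 101001110100011.


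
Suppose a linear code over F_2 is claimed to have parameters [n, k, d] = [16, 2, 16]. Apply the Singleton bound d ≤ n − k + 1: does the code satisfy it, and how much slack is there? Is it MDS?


Singleton RHS = n − k + 1 = 15, slack = -1, bound violated (no such code; not MDS).

Singleton bound: d ≤ n − k + 1.
Here n = 16, k = 2, so n − k + 1 = 15.
Given d = 16, check d ≤ 15: NO.
Slack = (n − k + 1) − d = -1.
The slack is negative: d = 16 exceeds n − k + 1 = 15 by 1, so the Singleton bound is violated and no linear [16, 2, 16]_2 code can exist. In particular it is not MDS (MDS requires d = n − k + 1 exactly).
Description: the claimed parameters are [16, 2, 16]_2; such a code would be impossible (violates the Singleton bound).


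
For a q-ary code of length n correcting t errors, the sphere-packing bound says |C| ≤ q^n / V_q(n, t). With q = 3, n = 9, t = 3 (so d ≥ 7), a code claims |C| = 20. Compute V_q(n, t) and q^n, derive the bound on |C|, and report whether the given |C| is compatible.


V_q(n, t) = 835, q^n = 19683, Hamming bound = 23, |C| = 20 ≤ bound (satisfied).

Step 1: Compute V_q(n, t) = Σ_{j=0}^3 C(n, j) (q−1)^j.
  j = 0: C(9,0)·(2)^0 = 1·1 = 1.
  j = 1: C(9,1)·(2)^1 = 9·2 = 18.
  j = 2: C(9,2)·(2)^2 = 36·4 = 144.
  j = 3: C(9,3)·(2)^3 = 84·8 = 672.
  V_q(n, t) = 1 + 18 + 144 + 672 = 835.
Step 2: q^n = 3^9 = 19683.
Step 3: Hamming bound ⌊q^n / V_q(n,t)⌋ = ⌊19683/835⌋ = 23.
Step 4: Compare |C| = 20 to 23: satisfied.
The claimed |C| lies below the Hamming bound.


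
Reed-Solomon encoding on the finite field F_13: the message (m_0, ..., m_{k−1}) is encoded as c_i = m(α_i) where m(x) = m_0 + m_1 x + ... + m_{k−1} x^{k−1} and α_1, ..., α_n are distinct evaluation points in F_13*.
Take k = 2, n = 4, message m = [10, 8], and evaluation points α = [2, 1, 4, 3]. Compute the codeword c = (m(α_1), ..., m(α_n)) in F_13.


c = [0, 5, 3, 8]

Message polynomial: m(x) = 10 + 8·x (mod 13).
For each evaluation point α_i, compute m(α_i) mod 13:
  α_1 = 2: Horner steps 8 → 0, so m(2) = 0.
  α_2 = 1: Horner steps 8 → 5, so m(1) = 5.
  α_3 = 4: Horner steps 8 → 3, so m(4) = 3.
  α_4 = 3: Horner steps 8 → 8, so m(3) = 8.
Codeword c = [0, 5, 3, 8] ∈ F_13^4.


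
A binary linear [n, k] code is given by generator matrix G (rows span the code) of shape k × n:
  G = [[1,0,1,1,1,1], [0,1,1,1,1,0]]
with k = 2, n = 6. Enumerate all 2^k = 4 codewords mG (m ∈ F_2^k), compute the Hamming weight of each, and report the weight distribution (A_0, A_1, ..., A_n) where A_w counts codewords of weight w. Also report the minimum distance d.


Weight distribution: A_0 = 1, A_3 = 1, A_4 = 1, A_5 = 1. Minimum distance d = 3.

Enumerate all 2^2 = 4 messages m ∈ F_2^2.
For each, compute codeword c = mG in F_2^6, then tally its weight.
  m = 00 → c = 000000, weight = 0.
  m = 10 → c = 101111, weight = 5.
  m = 01 → c = 011110, weight = 4.
  m = 11 → c = 110001, weight = 3.
Tally weights:
  weight 0: 1 codewords.
  weight 3: 1 codewords.
  weight 4: 1 codewords.
  weight 5: 1 codewords.
Minimum distance d = smallest w > 0 with A_w > 0 = 3.
Sanity: Σ A_w = 4 = 2^2 = 4 ✓.


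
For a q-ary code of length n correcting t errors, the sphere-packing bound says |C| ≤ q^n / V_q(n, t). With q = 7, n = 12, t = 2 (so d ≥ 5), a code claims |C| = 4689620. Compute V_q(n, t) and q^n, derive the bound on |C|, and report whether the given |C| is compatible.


V_q(n, t) = 2449, q^n = 13841287201, Hamming bound = 5651811, |C| = 4689620 ≤ bound (satisfied).

Step 1: Compute V_q(n, t) = Σ_{j=0}^2 C(n, j) (q−1)^j.
  j = 0: C(12,0)·(6)^0 = 1·1 = 1.
  j = 1: C(12,1)·(6)^1 = 12·6 = 72.
  j = 2: C(12,2)·(6)^2 = 66·36 = 2376.
  V_q(n, t) = 1 + 72 + 2376 = 2449.
Step 2: q^n = 7^12 = 13841287201.
Step 3: Hamming bound ⌊q^n / V_q(n,t)⌋ = ⌊13841287201/2449⌋ = 5651811.
Step 4: Compare |C| = 4689620 to 5651811: satisfied.
The claimed |C| lies below the Hamming bound.


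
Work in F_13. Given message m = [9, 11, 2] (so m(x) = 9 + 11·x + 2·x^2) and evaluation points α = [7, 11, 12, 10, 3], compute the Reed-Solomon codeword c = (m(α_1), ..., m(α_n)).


c = [2, 8, 0, 7, 8]

Message polynomial: m(x) = 9 + 11·x + 2·x^2 (mod 13).
For each evaluation point α_i, compute m(α_i) mod 13:
  α_1 = 7: Horner steps 2 → 12 → 2, so m(7) = 2.
  α_2 = 11: Horner steps 2 → 7 → 8, so m(11) = 8.
  α_3 = 12: Horner steps 2 → 9 → 0, so m(12) = 0.
  α_4 = 10: Horner steps 2 → 5 → 7, so m(10) = 7.
  α_5 = 3: Horner steps 2 → 4 → 8, so m(3) = 8.
Codeword c = [2, 8, 0, 7, 8] ∈ F_13^5.


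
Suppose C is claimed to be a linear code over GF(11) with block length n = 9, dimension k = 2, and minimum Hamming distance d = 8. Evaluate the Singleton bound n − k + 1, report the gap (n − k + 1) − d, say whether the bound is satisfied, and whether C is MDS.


Singleton RHS = n − k + 1 = 8, slack = 0, bound satisfied, MDS.

Singleton bound: d ≤ n − k + 1.
Here n = 9, k = 2, so n − k + 1 = 8.
Given d = 8, check d ≤ 8: YES.
Slack = (n − k + 1) − d = 0.
The code is MDS (slack = 0).
Description: the claimed parameters are [9, 2, 8]_11; such a code would be MDS (meets Singleton bound).


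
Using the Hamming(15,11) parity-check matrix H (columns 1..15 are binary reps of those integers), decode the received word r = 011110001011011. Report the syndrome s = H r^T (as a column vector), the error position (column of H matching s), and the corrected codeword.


s = (1, 1, 1, 1)^T, error position = 15, corrected codeword c = 011110001011010

Compute s = H r^T mod 2 one row at a time:
  s_1 = 0 + 1 + 0 + 1 + 1 + 0 + 1 + 1 = 5 ≡ 1 (mod 2).
  s_2 = 1 + 1 + 0 + 0 + 1 + 0 + 1 + 1 = 5 ≡ 1 (mod 2).
  s_3 = 1 + 1 + 0 + 0 + 0 + 1 + 1 + 1 = 5 ≡ 1 (mod 2).
  s_4 = 0 + 1 + 1 + 0 + 1 + 1 + 0 + 1 = 5 ≡ 1 (mod 2).
s = (1, 1, 1, 1)^T — this equals column 15 of H (binary 1111), so error is at position 15.
Correct: flip bit 15 of r = 011110001011011 to get c = 011110001011010.


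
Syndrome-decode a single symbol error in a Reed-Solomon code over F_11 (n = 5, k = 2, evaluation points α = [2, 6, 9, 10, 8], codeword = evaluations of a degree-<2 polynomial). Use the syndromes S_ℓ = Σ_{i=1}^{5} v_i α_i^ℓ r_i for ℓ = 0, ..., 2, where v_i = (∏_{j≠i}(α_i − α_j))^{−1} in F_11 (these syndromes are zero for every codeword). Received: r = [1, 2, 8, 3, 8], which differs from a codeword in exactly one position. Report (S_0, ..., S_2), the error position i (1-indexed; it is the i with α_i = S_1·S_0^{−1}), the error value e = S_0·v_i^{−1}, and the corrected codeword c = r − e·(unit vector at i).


S = (8, 6, 10), error at position 3, error magnitude e = 8, c = [1, 2, 0, 3, 8].

Step 1: column multipliers v_i = (∏_{j≠i}(α_i − α_j))^{−1} mod 11.
  i = 1 (α = 2): (2−6)(2−9)(2−10)(2−8) = (−4)·(−7)·(−8)·(−6) = 1344 ≡ 2, so v_1 = 2^{−1} = 6 (mod 11).
  i = 2 (α = 6): (6−2)(6−9)(6−10)(6−8) = 4·(−3)·(−4)·(−2) = −96 ≡ 3, so v_2 = 3^{−1} = 4 (mod 11).
  i = 3 (α = 9): (9−2)(9−6)(9−10)(9−8) = 7·3·(−1)·1 = −21 ≡ 1, so v_3 = 1^{−1} = 1 (mod 11).
  i = 4 (α = 10): (10−2)(10−6)(10−9)(10−8) = 8·4·1·2 = 64 ≡ 9, so v_4 = 9^{−1} = 5 (mod 11).
  i = 5 (α = 8): (8−2)(8−6)(8−9)(8−10) = 6·2·(−1)·(−2) = 24 ≡ 2, so v_5 = 2^{−1} = 6 (mod 11).
  v = [6, 4, 1, 5, 6].
Step 2: syndromes of r = [1, 2, 8, 3, 8] (all sums mod 11).
  S_0 = Σ v_i r_i = 6·1 + 4·2 + 1·8 + 5·3 + 6·8 = 85 ≡ 8.
  S_1 = Σ v_i α_i r_i = 6·2·1 + 4·6·2 + 1·9·8 + 5·10·3 + 6·8·8 = 666 ≡ 6.
  α_i^2 mod 11 = [4, 3, 4, 1, 9].
  S_2 = Σ v_i α_i^2 r_i = 6·4·1 + 4·3·2 + 1·4·8 + 5·1·3 + 6·9·8 = 527 ≡ 10.
  S = (8, 6, 10) ≠ 0, so r is not a codeword (an error is present).
Step 3: locate the error. For a single error e at position i, S_ℓ = v_i·e·α_i^ℓ, so α_err = S_1/S_0.
  S_0^{−1} = 8^{−1} = 7 (mod 11), so α_err = 6·7 = 42 ≡ 9 = α_3. Error position i = 3.
  Consistency check: S_2/S_1 = 10·2 = 20 ≡ 9 = α_err ✓ (single-error assumption holds).
Step 4: error magnitude e = S_0/v_3 = S_0·∏_{j≠3}(α_3 − α_j) = 8·1 = 8 ≡ 8 (mod 11).
Step 5: correct position 3: c_3 = r_3 − e = 8 − 8 ≡ 0 (mod 11). Hence c = [1, 2, 0, 3, 8].
  Check: interpolating c through the α_i gives m(x) = 6 + 3·x (degree < 2) with m(α_i) = c_i for every i, so c is indeed a codeword.
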